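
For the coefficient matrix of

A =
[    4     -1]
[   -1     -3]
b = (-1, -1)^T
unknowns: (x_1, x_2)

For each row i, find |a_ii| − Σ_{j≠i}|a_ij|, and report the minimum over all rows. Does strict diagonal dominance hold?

row 1: |4| − (1) = 3
row 2: |-3| − (1) = 2
minimum over rows = 2 → strictly diagonally dominant (convergence guaranteed)

2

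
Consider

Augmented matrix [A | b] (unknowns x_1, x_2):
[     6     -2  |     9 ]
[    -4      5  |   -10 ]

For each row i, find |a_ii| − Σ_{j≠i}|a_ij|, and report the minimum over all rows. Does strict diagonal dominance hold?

row 1: |6| − (2) = 4
row 2: |5| − (4) = 1
minimum over rows = 1 → strictly diagonally dominant (convergence guaranteed)

1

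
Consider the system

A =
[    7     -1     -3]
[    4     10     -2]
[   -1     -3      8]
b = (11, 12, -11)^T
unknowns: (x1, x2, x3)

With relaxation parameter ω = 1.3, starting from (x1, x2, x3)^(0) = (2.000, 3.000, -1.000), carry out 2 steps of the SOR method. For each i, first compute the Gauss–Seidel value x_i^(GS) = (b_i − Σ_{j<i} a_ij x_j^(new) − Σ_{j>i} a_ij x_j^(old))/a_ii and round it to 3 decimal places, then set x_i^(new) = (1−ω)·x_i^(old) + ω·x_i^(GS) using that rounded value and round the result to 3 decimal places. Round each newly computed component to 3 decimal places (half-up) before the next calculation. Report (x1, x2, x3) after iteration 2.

Iteration 1:
  x1: GS value = (11 - (-1)·3.000 - (-3)·-1.000) / (7) = 1.571;  x1 ← (1−ω)·2.000 + ω·1.571 = 1.442
  x2: GS value = (12 - (4)·1.442 - (-2)·-1.000) / (10) = 0.423;  x2 ← (1−ω)·3.000 + ω·0.423 = -0.350
  x3: GS value = (-11 - (-1)·1.442 - (-3)·-0.350) / (8) = -1.326;  x3 ← (1−ω)·-1.000 + ω·-1.326 = -1.424
Iteration 2:
  x1: GS value = (11 - (-1)·-0.350 - (-3)·-1.424) / (7) = 0.911;  x1 ← (1−ω)·1.442 + ω·0.911 = 0.752
  x2: GS value = (12 - (4)·0.752 - (-2)·-1.424) / (10) = 0.614;  x2 ← (1−ω)·-0.350 + ω·0.614 = 0.903
  x3: GS value = (-11 - (-1)·0.752 - (-3)·0.903) / (8) = -0.942;  x3 ← (1−ω)·-1.424 + ω·-0.942 = -0.797

(0.752, 0.903, -0.797)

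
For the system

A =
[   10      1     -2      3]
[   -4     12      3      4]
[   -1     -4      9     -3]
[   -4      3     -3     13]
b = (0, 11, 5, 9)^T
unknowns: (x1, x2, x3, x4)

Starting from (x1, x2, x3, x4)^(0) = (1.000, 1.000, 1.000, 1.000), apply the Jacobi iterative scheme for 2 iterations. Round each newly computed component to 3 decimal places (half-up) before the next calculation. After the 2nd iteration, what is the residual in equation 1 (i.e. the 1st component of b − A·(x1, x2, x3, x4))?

0.520

Iteration 1:
  x1 = (0 - (1)·1.000 - (-2)·1.000 - (3)·1.000) / (10) = -0.200
  x2 = (11 - (-4)·1.000 - (3)·1.000 - (4)·1.000) / (12) = 0.667
  x3 = (5 - (-1)·1.000 - (-4)·1.000 - (-3)·1.000) / (9) = 1.444
  x4 = (9 - (-4)·1.000 - (3)·1.000 - (-3)·1.000) / (13) = 1.000
Iteration 2:
  x1 = (0 - (1)·0.667 - (-2)·1.444 - (3)·1.000) / (10) = -0.078
  x2 = (11 - (-4)·-0.200 - (3)·1.444 - (4)·1.000) / (12) = 0.156
  x3 = (5 - (-1)·-0.200 - (-4)·0.667 - (-3)·1.000) / (9) = 1.163
  x4 = (9 - (-4)·-0.200 - (3)·0.667 - (-3)·1.444) / (13) = 0.810
Residual b − A·x = (0.520, 2.087, -2.491, 1.179)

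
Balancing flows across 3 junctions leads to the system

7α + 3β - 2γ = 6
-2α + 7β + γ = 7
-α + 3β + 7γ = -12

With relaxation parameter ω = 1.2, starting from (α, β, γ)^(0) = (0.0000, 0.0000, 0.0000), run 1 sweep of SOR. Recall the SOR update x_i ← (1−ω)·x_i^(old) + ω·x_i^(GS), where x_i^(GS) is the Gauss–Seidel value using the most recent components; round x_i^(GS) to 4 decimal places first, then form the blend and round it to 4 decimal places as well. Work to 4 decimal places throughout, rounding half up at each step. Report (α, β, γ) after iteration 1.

Iteration 1:
  α: GS value = (6 - (3)·0.0000 - (-2)·0.0000) / (7) = 0.8571;  α ← (1−ω)·0.0000 + ω·0.8571 = 1.0285
  β: GS value = (7 - (-2)·1.0285 - (1)·0.0000) / (7) = 1.2939;  β ← (1−ω)·0.0000 + ω·1.2939 = 1.5527
  γ: GS value = (-12 - (-1)·1.0285 - (3)·1.5527) / (7) = -2.2328;  γ ← (1−ω)·0.0000 + ω·-2.2328 = -2.6794

(1.0285, 1.5527, -2.6794)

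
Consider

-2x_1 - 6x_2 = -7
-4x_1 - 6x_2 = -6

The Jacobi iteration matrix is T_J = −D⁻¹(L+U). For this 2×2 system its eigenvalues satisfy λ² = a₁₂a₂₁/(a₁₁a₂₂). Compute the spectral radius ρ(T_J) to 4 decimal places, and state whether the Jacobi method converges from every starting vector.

1.4142

a₁₂a₂₁/(a₁₁a₂₂) = (-6)·(-4) / ((-2)·(-6)) = 2.000000
ρ = √|2.000000| = √2.000000 = 1.4142
ρ > 1, so Jacobi diverges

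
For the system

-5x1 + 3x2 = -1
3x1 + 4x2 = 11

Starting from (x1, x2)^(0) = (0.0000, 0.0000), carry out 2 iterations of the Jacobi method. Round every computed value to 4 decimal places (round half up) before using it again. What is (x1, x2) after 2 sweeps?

Iteration 1:
  x1 = (-1 - (3)·0.0000) / (-5) = 0.2000
  x2 = (11 - (3)·0.0000) / (4) = 2.7500
Iteration 2:
  x1 = (-1 - (3)·2.7500) / (-5) = 1.8500
  x2 = (11 - (3)·0.2000) / (4) = 2.6000

(1.8500, 2.6000)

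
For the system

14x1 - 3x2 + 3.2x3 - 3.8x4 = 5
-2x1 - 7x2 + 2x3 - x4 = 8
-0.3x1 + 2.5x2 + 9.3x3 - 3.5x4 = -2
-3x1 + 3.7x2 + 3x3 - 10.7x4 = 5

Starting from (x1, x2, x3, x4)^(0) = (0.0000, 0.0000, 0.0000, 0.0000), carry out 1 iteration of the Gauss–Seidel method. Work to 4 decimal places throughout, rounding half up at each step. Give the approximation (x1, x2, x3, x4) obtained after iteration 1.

(0.3571, -1.2449, 0.1311, -0.9611)

Iteration 1:
  x1 = (5 - (-3)·0.0000 - (3.2)·0.0000 - (-3.8)·0.0000) / (14) = 0.3571
  x2 = (8 - (-2)·0.3571 - (2)·0.0000 - (-1)·0.0000) / (-7) = -1.2449
  x3 = (-2 - (-0.3)·0.3571 - (2.5)·-1.2449 - (-3.5)·0.0000) / (9.3) = 0.1311
  x4 = (5 - (-3)·0.3571 - (3.7)·-1.2449 - (3)·0.1311) / (-10.7) = -0.9611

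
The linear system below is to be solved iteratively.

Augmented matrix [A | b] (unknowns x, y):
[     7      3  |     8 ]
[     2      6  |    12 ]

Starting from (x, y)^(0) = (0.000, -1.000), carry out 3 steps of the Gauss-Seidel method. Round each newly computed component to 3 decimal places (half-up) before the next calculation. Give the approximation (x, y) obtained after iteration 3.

(0.359, 1.880)

Iteration 1:
  x = (8 - (3)·-1.000) / (7) = 1.571
  y = (12 - (2)·1.571) / (6) = 1.476
Iteration 2:
  x = (8 - (3)·1.476) / (7) = 0.510
  y = (12 - (2)·0.510) / (6) = 1.830
Iteration 3:
  x = (8 - (3)·1.830) / (7) = 0.359
  y = (12 - (2)·0.359) / (6) = 1.880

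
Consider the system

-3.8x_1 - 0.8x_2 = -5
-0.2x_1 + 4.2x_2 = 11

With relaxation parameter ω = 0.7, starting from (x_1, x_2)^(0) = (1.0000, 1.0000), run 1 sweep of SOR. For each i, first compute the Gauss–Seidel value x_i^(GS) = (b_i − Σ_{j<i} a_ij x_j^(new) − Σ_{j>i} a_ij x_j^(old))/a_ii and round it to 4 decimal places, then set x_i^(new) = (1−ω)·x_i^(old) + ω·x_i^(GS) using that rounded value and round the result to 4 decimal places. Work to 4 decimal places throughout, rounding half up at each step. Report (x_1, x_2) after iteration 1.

(1.0737, 2.1691)

Iteration 1:
  x_1: GS value = (-5 - (-0.8)·1.0000) / (-3.8) = 1.1053;  x_1 ← (1−ω)·1.0000 + ω·1.1053 = 1.0737
  x_2: GS value = (11 - (-0.2)·1.0737) / (4.2) = 2.6702;  x_2 ← (1−ω)·1.0000 + ω·2.6702 = 2.1691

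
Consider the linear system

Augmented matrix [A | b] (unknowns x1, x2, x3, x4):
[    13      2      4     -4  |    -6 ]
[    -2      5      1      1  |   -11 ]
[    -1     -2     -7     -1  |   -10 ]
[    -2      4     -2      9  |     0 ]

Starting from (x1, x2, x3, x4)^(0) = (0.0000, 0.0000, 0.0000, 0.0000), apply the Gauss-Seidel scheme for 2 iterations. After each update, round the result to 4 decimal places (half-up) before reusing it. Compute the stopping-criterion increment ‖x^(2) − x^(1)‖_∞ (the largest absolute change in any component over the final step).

Iteration 1:
  x1 = (-6 - (2)·0.0000 - (4)·0.0000 - (-4)·0.0000) / (13) = -0.4615
  x2 = (-11 - (-2)·-0.4615 - (1)·0.0000 - (1)·0.0000) / (5) = -2.3846
  x3 = (-10 - (-1)·-0.4615 - (-2)·-2.3846 - (-1)·0.0000) / (-7) = 2.1758
  x4 = (0 - (-2)·-0.4615 - (4)·-2.3846 - (-2)·2.1758) / (9) = 1.4408
Iteration 2:
  x1 = (-6 - (2)·-2.3846 - (4)·2.1758 - (-4)·1.4408) / (13) = -0.3208
  x2 = (-11 - (-2)·-0.3208 - (1)·2.1758 - (1)·1.4408) / (5) = -3.0516
  x3 = (-10 - (-1)·-0.3208 - (-2)·-3.0516 - (-1)·1.4408) / (-7) = 2.1405
  x4 = (0 - (-2)·-0.3208 - (4)·-3.0516 - (-2)·2.1405) / (9) = 1.7606
Change: (0.1407, -0.6670, -0.0353, 0.3198) → max |·| = 0.6670

0.6670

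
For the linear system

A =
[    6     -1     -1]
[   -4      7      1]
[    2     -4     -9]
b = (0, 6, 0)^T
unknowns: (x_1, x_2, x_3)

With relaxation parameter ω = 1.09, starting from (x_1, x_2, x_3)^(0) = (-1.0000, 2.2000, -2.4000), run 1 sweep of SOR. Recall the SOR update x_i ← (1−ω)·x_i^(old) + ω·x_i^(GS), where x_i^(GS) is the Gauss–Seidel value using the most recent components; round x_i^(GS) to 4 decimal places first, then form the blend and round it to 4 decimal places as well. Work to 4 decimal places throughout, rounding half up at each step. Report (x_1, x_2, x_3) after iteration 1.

(0.0537, 1.1435, -0.3250)

Iteration 1:
  x_1: GS value = (0 - (-1)·2.2000 - (-1)·-2.4000) / (6) = -0.0333;  x_1 ← (1−ω)·-1.0000 + ω·-0.0333 = 0.0537
  x_2: GS value = (6 - (-4)·0.0537 - (1)·-2.4000) / (7) = 1.2307;  x_2 ← (1−ω)·2.2000 + ω·1.2307 = 1.1435
  x_3: GS value = (0 - (2)·0.0537 - (-4)·1.1435) / (-9) = -0.4963;  x_3 ← (1−ω)·-2.4000 + ω·-0.4963 = -0.3250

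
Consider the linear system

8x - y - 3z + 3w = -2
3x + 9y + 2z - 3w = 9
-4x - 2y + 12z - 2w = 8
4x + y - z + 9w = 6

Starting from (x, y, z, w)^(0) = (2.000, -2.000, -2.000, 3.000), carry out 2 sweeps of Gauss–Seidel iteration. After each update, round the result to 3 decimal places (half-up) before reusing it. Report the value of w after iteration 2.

Iteration 1:
  x = (-2 - (-1)·-2.000 - (-3)·-2.000 - (3)·3.000) / (8) = -2.375
  y = (9 - (3)·-2.375 - (2)·-2.000 - (-3)·3.000) / (9) = 3.236
  z = (8 - (-4)·-2.375 - (-2)·3.236 - (-2)·3.000) / (12) = 0.914
  w = (6 - (4)·-2.375 - (1)·3.236 - (-1)·0.914) / (9) = 1.464
Iteration 2:
  x = (-2 - (-1)·3.236 - (-3)·0.914 - (3)·1.464) / (8) = -0.052
  y = (9 - (3)·-0.052 - (2)·0.914 - (-3)·1.464) / (9) = 1.302
  z = (8 - (-4)·-0.052 - (-2)·1.302 - (-2)·1.464) / (12) = 1.110
  w = (6 - (4)·-0.052 - (1)·1.302 - (-1)·1.110) / (9) = 0.668

0.668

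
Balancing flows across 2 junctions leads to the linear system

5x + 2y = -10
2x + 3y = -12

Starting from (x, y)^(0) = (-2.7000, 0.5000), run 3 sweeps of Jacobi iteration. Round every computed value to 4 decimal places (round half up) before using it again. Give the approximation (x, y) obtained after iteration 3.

Iteration 1:
  x = (-10 - (2)·0.5000) / (5) = -2.2000
  y = (-12 - (2)·-2.7000) / (3) = -2.2000
Iteration 2:
  x = (-10 - (2)·-2.2000) / (5) = -1.1200
  y = (-12 - (2)·-2.2000) / (3) = -2.5333
Iteration 3:
  x = (-10 - (2)·-2.5333) / (5) = -0.9867
  y = (-12 - (2)·-1.1200) / (3) = -3.2533

(-0.9867, -3.2533)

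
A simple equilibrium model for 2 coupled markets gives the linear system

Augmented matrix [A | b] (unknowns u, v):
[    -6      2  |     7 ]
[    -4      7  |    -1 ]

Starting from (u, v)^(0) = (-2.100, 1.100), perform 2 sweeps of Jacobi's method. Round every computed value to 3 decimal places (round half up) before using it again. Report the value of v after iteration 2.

-0.600

Iteration 1:
  u = (7 - (2)·1.100) / (-6) = -0.800
  v = (-1 - (-4)·-2.100) / (7) = -1.343
Iteration 2:
  u = (7 - (2)·-1.343) / (-6) = -1.614
  v = (-1 - (-4)·-0.800) / (7) = -0.600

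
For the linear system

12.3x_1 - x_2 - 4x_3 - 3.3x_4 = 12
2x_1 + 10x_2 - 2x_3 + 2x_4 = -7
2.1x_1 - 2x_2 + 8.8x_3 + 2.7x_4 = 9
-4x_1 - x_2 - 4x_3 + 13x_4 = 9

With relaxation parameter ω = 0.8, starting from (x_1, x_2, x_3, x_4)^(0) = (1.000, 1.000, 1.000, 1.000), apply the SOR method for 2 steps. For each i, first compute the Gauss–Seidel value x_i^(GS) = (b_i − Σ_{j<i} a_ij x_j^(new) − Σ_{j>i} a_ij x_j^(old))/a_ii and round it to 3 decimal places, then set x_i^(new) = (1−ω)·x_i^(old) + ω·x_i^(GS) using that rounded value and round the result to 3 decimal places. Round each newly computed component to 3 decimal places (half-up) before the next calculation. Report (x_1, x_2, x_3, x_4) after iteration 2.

(1.396, -1.033, 0.148, 1.107)

Iteration 1:
  x_1: GS value = (12 - (-1)·1.000 - (-4)·1.000 - (-3.3)·1.000) / (12.3) = 1.650;  x_1 ← (1−ω)·1.000 + ω·1.650 = 1.520
  x_2: GS value = (-7 - (2)·1.520 - (-2)·1.000 - (2)·1.000) / (10) = -1.004;  x_2 ← (1−ω)·1.000 + ω·-1.004 = -0.603
  x_3: GS value = (9 - (2.1)·1.520 - (-2)·-0.603 - (2.7)·1.000) / (8.8) = 0.216;  x_3 ← (1−ω)·1.000 + ω·0.216 = 0.373
  x_4: GS value = (9 - (-4)·1.520 - (-1)·-0.603 - (-4)·0.373) / (13) = 1.228;  x_4 ← (1−ω)·1.000 + ω·1.228 = 1.182
Iteration 2:
  x_1: GS value = (12 - (-1)·-0.603 - (-4)·0.373 - (-3.3)·1.182) / (12.3) = 1.365;  x_1 ← (1−ω)·1.520 + ω·1.365 = 1.396
  x_2: GS value = (-7 - (2)·1.396 - (-2)·0.373 - (2)·1.182) / (10) = -1.141;  x_2 ← (1−ω)·-0.603 + ω·-1.141 = -1.033
  x_3: GS value = (9 - (2.1)·1.396 - (-2)·-1.033 - (2.7)·1.182) / (8.8) = 0.092;  x_3 ← (1−ω)·0.373 + ω·0.092 = 0.148
  x_4: GS value = (9 - (-4)·1.396 - (-1)·-1.033 - (-4)·0.148) / (13) = 1.088;  x_4 ← (1−ω)·1.182 + ω·1.088 = 1.107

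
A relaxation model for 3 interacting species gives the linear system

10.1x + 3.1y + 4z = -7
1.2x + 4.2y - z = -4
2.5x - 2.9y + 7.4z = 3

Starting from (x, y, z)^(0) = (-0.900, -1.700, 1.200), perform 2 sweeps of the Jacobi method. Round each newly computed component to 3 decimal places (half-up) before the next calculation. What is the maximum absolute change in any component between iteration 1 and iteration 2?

Iteration 1:
  x = (-7 - (3.1)·-1.700 - (4)·1.200) / (10.1) = -0.647
  y = (-4 - (1.2)·-0.900 - (-1)·1.200) / (4.2) = -0.410
  z = (3 - (2.5)·-0.900 - (-2.9)·-1.700) / (7.4) = 0.043
Iteration 2:
  x = (-7 - (3.1)·-0.410 - (4)·0.043) / (10.1) = -0.584
  y = (-4 - (1.2)·-0.647 - (-1)·0.043) / (4.2) = -0.757
  z = (3 - (2.5)·-0.647 - (-2.9)·-0.410) / (7.4) = 0.463
Change: (0.063, -0.347, 0.420) → max |·| = 0.420

0.420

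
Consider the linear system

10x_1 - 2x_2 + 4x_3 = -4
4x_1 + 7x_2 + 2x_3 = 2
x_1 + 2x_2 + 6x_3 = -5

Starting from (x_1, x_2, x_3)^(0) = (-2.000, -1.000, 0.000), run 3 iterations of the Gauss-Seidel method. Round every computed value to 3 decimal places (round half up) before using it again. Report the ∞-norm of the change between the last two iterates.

0.019

Iteration 1:
  x_1 = (-4 - (-2)·-1.000 - (4)·0.000) / (10) = -0.600
  x_2 = (2 - (4)·-0.600 - (2)·0.000) / (7) = 0.629
  x_3 = (-5 - (1)·-0.600 - (2)·0.629) / (6) = -0.943
Iteration 2:
  x_1 = (-4 - (-2)·0.629 - (4)·-0.943) / (10) = 0.103
  x_2 = (2 - (4)·0.103 - (2)·-0.943) / (7) = 0.496
  x_3 = (-5 - (1)·0.103 - (2)·0.496) / (6) = -1.016
Iteration 3:
  x_1 = (-4 - (-2)·0.496 - (4)·-1.016) / (10) = 0.106
  x_2 = (2 - (4)·0.106 - (2)·-1.016) / (7) = 0.515
  x_3 = (-5 - (1)·0.106 - (2)·0.515) / (6) = -1.023
Change: (0.003, 0.019, -0.007) → max |·| = 0.019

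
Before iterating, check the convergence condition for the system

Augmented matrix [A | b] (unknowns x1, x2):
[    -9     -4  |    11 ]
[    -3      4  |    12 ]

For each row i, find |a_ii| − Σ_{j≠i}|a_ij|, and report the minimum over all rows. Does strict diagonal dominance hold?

row 1: |-9| − (4) = 5
row 2: |4| − (3) = 1
minimum over rows = 1 → strictly diagonally dominant (convergence guaranteed)

1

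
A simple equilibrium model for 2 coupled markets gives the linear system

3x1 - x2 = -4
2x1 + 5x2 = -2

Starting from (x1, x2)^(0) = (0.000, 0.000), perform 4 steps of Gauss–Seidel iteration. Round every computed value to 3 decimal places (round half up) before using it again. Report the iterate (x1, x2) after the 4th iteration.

(-1.294, 0.118)

Iteration 1:
  x1 = (-4 - (-1)·0.000) / (3) = -1.333
  x2 = (-2 - (2)·-1.333) / (5) = 0.133
Iteration 2:
  x1 = (-4 - (-1)·0.133) / (3) = -1.289
  x2 = (-2 - (2)·-1.289) / (5) = 0.116
Iteration 3:
  x1 = (-4 - (-1)·0.116) / (3) = -1.295
  x2 = (-2 - (2)·-1.295) / (5) = 0.118
Iteration 4:
  x1 = (-4 - (-1)·0.118) / (3) = -1.294
  x2 = (-2 - (2)·-1.294) / (5) = 0.118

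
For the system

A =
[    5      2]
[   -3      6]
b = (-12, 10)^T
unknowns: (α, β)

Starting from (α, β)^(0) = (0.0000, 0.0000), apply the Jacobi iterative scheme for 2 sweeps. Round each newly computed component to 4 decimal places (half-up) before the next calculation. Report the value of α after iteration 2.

-3.0667

Iteration 1:
  α = (-12 - (2)·0.0000) / (5) = -2.4000
  β = (10 - (-3)·0.0000) / (6) = 1.6667
Iteration 2:
  α = (-12 - (2)·1.6667) / (5) = -3.0667
  β = (10 - (-3)·-2.4000) / (6) = 0.4667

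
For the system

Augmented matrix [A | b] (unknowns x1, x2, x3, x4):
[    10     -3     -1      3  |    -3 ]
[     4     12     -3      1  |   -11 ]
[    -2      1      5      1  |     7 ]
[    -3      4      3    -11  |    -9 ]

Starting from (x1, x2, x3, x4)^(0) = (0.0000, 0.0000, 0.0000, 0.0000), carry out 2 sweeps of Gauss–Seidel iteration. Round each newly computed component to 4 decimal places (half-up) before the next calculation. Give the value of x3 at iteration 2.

1.0019

Iteration 1:
  x1 = (-3 - (-3)·0.0000 - (-1)·0.0000 - (3)·0.0000) / (10) = -0.3000
  x2 = (-11 - (4)·-0.3000 - (-3)·0.0000 - (1)·0.0000) / (12) = -0.8167
  x3 = (7 - (-2)·-0.3000 - (1)·-0.8167 - (1)·0.0000) / (5) = 1.4433
  x4 = (-9 - (-3)·-0.3000 - (4)·-0.8167 - (3)·1.4433) / (-11) = 0.9966
Iteration 2:
  x1 = (-3 - (-3)·-0.8167 - (-1)·1.4433 - (3)·0.9966) / (10) = -0.6997
  x2 = (-11 - (4)·-0.6997 - (-3)·1.4433 - (1)·0.9966) / (12) = -0.4057
  x3 = (7 - (-2)·-0.6997 - (1)·-0.4057 - (1)·0.9966) / (5) = 1.0019
  x4 = (-9 - (-3)·-0.6997 - (4)·-0.4057 - (3)·1.0019) / (-11) = 1.1347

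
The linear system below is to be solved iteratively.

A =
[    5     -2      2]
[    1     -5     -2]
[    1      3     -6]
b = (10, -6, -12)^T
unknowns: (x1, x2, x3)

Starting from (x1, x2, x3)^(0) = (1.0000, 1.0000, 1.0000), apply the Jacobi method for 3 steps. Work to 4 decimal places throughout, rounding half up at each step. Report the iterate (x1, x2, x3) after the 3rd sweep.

Iteration 1:
  x1 = (10 - (-2)·1.0000 - (2)·1.0000) / (5) = 2.0000
  x2 = (-6 - (1)·1.0000 - (-2)·1.0000) / (-5) = 1.0000
  x3 = (-12 - (1)·1.0000 - (3)·1.0000) / (-6) = 2.6667
Iteration 2:
  x1 = (10 - (-2)·1.0000 - (2)·2.6667) / (5) = 1.3333
  x2 = (-6 - (1)·2.0000 - (-2)·2.6667) / (-5) = 0.5333
  x3 = (-12 - (1)·2.0000 - (3)·1.0000) / (-6) = 2.8333
Iteration 3:
  x1 = (10 - (-2)·0.5333 - (2)·2.8333) / (5) = 1.0800
  x2 = (-6 - (1)·1.3333 - (-2)·2.8333) / (-5) = 0.3333
  x3 = (-12 - (1)·1.3333 - (3)·0.5333) / (-6) = 2.4889

(1.0800, 0.3333, 2.4889)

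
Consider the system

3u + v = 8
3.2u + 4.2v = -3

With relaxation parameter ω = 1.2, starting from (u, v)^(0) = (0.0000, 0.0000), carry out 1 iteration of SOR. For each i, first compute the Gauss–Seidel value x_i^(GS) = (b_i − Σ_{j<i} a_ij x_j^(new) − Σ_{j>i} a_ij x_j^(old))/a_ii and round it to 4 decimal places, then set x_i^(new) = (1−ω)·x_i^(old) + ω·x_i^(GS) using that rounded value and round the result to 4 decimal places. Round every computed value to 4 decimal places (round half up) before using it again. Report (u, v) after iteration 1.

Iteration 1:
  u: GS value = (8 - (1)·0.0000) / (3) = 2.6667;  u ← (1−ω)·0.0000 + ω·2.6667 = 3.2000
  v: GS value = (-3 - (3.2)·3.2000) / (4.2) = -3.1524;  v ← (1−ω)·0.0000 + ω·-3.1524 = -3.7829

(3.2000, -3.7829)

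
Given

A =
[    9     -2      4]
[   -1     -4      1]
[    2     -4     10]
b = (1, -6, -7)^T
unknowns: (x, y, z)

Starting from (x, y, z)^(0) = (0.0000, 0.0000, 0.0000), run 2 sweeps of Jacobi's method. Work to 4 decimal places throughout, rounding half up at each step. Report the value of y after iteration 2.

1.2972

Iteration 1:
  x = (1 - (-2)·0.0000 - (4)·0.0000) / (9) = 0.1111
  y = (-6 - (-1)·0.0000 - (1)·0.0000) / (-4) = 1.5000
  z = (-7 - (2)·0.0000 - (-4)·0.0000) / (10) = -0.7000
Iteration 2:
  x = (1 - (-2)·1.5000 - (4)·-0.7000) / (9) = 0.7556
  y = (-6 - (-1)·0.1111 - (1)·-0.7000) / (-4) = 1.2972
  z = (-7 - (2)·0.1111 - (-4)·1.5000) / (10) = -0.1222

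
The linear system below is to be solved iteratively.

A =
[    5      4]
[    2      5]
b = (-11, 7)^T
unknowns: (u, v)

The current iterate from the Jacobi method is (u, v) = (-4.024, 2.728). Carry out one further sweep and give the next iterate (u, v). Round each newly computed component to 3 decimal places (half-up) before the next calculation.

(-4.382, 3.010)

One sweep:
  u = (-11 - (4)·2.728) / (5) = -4.382
  v = (7 - (2)·-4.024) / (5) = 3.010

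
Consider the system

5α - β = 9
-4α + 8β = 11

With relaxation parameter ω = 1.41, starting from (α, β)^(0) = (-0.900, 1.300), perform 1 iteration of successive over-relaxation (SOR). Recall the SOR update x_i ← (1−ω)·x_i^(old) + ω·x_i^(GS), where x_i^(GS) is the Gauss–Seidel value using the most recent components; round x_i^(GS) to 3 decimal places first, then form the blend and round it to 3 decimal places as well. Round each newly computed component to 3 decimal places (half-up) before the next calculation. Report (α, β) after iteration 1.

Iteration 1:
  α: GS value = (9 - (-1)·1.300) / (5) = 2.060;  α ← (1−ω)·-0.900 + ω·2.060 = 3.274
  β: GS value = (11 - (-4)·3.274) / (8) = 3.012;  β ← (1−ω)·1.300 + ω·3.012 = 3.714

(3.274, 3.714)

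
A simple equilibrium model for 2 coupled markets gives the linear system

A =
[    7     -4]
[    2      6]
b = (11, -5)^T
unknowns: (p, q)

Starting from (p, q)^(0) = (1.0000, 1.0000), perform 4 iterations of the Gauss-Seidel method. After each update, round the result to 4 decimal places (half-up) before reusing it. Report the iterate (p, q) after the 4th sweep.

Iteration 1:
  p = (11 - (-4)·1.0000) / (7) = 2.1429
  q = (-5 - (2)·2.1429) / (6) = -1.5476
Iteration 2:
  p = (11 - (-4)·-1.5476) / (7) = 0.6871
  q = (-5 - (2)·0.6871) / (6) = -1.0624
Iteration 3:
  p = (11 - (-4)·-1.0624) / (7) = 0.9643
  q = (-5 - (2)·0.9643) / (6) = -1.1548
Iteration 4:
  p = (11 - (-4)·-1.1548) / (7) = 0.9115
  q = (-5 - (2)·0.9115) / (6) = -1.1372

(0.9115, -1.1372)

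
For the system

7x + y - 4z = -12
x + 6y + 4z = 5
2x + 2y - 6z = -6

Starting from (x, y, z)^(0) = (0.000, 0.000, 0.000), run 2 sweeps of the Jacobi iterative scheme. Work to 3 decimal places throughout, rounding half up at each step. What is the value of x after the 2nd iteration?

Iteration 1:
  x = (-12 - (1)·0.000 - (-4)·0.000) / (7) = -1.714
  y = (5 - (1)·0.000 - (4)·0.000) / (6) = 0.833
  z = (-6 - (2)·0.000 - (2)·0.000) / (-6) = 1.000
Iteration 2:
  x = (-12 - (1)·0.833 - (-4)·1.000) / (7) = -1.262
  y = (5 - (1)·-1.714 - (4)·1.000) / (6) = 0.452
  z = (-6 - (2)·-1.714 - (2)·0.833) / (-6) = 0.706

-1.262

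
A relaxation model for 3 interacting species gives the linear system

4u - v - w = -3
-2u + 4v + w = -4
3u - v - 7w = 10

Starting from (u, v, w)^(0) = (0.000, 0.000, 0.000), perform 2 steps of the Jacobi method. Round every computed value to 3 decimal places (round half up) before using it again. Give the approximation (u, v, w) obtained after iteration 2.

Iteration 1:
  u = (-3 - (-1)·0.000 - (-1)·0.000) / (4) = -0.750
  v = (-4 - (-2)·0.000 - (1)·0.000) / (4) = -1.000
  w = (10 - (3)·0.000 - (-1)·0.000) / (-7) = -1.429
Iteration 2:
  u = (-3 - (-1)·-1.000 - (-1)·-1.429) / (4) = -1.357
  v = (-4 - (-2)·-0.750 - (1)·-1.429) / (4) = -1.018
  w = (10 - (3)·-0.750 - (-1)·-1.000) / (-7) = -1.607

(-1.357, -1.018, -1.607)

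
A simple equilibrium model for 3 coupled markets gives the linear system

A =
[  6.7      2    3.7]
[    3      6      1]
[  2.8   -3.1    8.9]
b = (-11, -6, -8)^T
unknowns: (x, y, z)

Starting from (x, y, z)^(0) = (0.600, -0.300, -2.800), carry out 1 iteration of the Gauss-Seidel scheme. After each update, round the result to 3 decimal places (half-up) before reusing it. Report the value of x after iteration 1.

-0.006

Iteration 1:
  x = (-11 - (2)·-0.300 - (3.7)·-2.800) / (6.7) = -0.006
  y = (-6 - (3)·-0.006 - (1)·-2.800) / (6) = -0.530
  z = (-8 - (2.8)·-0.006 - (-3.1)·-0.530) / (8.9) = -1.082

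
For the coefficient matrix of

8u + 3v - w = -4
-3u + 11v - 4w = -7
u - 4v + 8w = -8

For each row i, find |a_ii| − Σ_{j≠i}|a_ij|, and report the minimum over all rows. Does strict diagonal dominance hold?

3

row 1: |8| − (3+1) = 4
row 2: |11| − (3+4) = 4
row 3: |8| − (1+4) = 3
minimum over rows = 3 → strictly diagonally dominant (convergence guaranteed)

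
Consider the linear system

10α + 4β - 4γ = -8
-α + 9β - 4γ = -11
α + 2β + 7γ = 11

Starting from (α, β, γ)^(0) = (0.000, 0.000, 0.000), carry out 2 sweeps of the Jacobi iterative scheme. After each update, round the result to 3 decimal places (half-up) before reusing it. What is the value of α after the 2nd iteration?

0.317

Iteration 1:
  α = (-8 - (4)·0.000 - (-4)·0.000) / (10) = -0.800
  β = (-11 - (-1)·0.000 - (-4)·0.000) / (9) = -1.222
  γ = (11 - (1)·0.000 - (2)·0.000) / (7) = 1.571
Iteration 2:
  α = (-8 - (4)·-1.222 - (-4)·1.571) / (10) = 0.317
  β = (-11 - (-1)·-0.800 - (-4)·1.571) / (9) = -0.613
  γ = (11 - (1)·-0.800 - (2)·-1.222) / (7) = 2.035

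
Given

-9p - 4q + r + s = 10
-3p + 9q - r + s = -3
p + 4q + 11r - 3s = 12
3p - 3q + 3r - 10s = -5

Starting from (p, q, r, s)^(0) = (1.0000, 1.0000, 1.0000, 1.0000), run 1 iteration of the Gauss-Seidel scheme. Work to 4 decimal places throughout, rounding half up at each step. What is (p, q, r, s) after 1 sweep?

(-1.3333, -0.7778, 1.7677, 0.8637)

Iteration 1:
  p = (10 - (-4)·1.0000 - (1)·1.0000 - (1)·1.0000) / (-9) = -1.3333
  q = (-3 - (-3)·-1.3333 - (-1)·1.0000 - (1)·1.0000) / (9) = -0.7778
  r = (12 - (1)·-1.3333 - (4)·-0.7778 - (-3)·1.0000) / (11) = 1.7677
  s = (-5 - (3)·-1.3333 - (-3)·-0.7778 - (3)·1.7677) / (-10) = 0.8637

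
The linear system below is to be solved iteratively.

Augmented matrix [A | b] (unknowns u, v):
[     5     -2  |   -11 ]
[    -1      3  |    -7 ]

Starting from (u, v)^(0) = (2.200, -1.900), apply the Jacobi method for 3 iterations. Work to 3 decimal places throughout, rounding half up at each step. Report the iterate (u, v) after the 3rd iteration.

Iteration 1:
  u = (-11 - (-2)·-1.900) / (5) = -2.960
  v = (-7 - (-1)·2.200) / (3) = -1.600
Iteration 2:
  u = (-11 - (-2)·-1.600) / (5) = -2.840
  v = (-7 - (-1)·-2.960) / (3) = -3.320
Iteration 3:
  u = (-11 - (-2)·-3.320) / (5) = -3.528
  v = (-7 - (-1)·-2.840) / (3) = -3.280

(-3.528, -3.280)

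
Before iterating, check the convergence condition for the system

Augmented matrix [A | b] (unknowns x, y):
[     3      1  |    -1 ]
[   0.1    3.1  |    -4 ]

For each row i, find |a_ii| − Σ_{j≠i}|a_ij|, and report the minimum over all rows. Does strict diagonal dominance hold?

2

row 1: |3| − (1) = 2
row 2: |3.1| − (0.1) = 3
minimum over rows = 2 → strictly diagonally dominant (convergence guaranteed)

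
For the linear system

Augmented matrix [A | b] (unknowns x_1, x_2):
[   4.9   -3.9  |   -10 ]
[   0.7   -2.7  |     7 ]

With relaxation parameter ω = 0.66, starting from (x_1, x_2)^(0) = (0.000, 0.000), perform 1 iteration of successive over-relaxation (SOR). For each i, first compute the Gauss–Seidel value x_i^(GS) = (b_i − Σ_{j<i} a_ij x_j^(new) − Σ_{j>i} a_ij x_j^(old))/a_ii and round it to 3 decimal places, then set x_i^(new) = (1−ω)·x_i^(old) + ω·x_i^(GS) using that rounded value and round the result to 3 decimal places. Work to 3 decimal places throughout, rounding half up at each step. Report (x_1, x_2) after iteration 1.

(-1.347, -1.942)

Iteration 1:
  x_1: GS value = (-10 - (-3.9)·0.000) / (4.9) = -2.041;  x_1 ← (1−ω)·0.000 + ω·-2.041 = -1.347
  x_2: GS value = (7 - (0.7)·-1.347) / (-2.7) = -2.942;  x_2 ← (1−ω)·0.000 + ω·-2.942 = -1.942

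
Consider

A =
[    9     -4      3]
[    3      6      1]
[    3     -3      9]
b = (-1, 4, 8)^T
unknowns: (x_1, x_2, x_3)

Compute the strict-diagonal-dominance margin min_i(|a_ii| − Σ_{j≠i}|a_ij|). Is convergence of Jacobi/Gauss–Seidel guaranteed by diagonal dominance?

row 1: |9| − (4+3) = 2
row 2: |6| − (3+1) = 2
row 3: |9| − (3+3) = 3
minimum over rows = 2 → strictly diagonally dominant (convergence guaranteed)

2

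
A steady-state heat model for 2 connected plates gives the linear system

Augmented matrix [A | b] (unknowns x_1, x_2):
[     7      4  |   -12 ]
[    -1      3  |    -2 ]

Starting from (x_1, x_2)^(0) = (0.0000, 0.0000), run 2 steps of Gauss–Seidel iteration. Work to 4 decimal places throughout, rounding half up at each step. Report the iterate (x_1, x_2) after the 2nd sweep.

Iteration 1:
  x_1 = (-12 - (4)·0.0000) / (7) = -1.7143
  x_2 = (-2 - (-1)·-1.7143) / (3) = -1.2381
Iteration 2:
  x_1 = (-12 - (4)·-1.2381) / (7) = -1.0068
  x_2 = (-2 - (-1)·-1.0068) / (3) = -1.0023

(-1.0068, -1.0023)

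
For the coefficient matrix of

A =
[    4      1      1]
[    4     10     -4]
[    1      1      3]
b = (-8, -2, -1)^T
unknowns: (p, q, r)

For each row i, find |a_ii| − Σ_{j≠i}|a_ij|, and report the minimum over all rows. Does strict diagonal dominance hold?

row 1: |4| − (1+1) = 2
row 2: |10| − (4+4) = 2
row 3: |3| − (1+1) = 1
minimum over rows = 1 → strictly diagonally dominant (convergence guaranteed)

1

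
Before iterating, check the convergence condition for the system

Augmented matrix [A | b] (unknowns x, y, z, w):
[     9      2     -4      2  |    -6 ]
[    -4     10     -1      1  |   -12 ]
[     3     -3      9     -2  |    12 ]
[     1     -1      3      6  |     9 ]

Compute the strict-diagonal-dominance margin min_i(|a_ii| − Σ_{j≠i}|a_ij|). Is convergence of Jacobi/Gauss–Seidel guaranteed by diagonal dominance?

1

row 1: |9| − (2+4+2) = 1
row 2: |10| − (4+1+1) = 4
row 3: |9| − (3+3+2) = 1
row 4: |6| − (1+1+3) = 1
minimum over rows = 1 → strictly diagonally dominant (convergence guaranteed)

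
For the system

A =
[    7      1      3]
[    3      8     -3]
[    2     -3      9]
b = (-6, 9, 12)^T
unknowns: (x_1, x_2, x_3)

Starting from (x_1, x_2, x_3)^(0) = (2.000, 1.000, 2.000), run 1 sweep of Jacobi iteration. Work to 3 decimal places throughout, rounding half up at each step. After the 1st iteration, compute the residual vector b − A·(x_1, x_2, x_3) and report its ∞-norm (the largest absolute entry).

Iteration 1:
  x_1 = (-6 - (1)·1.000 - (3)·2.000) / (7) = -1.857
  x_2 = (9 - (3)·2.000 - (-3)·2.000) / (8) = 1.125
  x_3 = (12 - (2)·2.000 - (-3)·1.000) / (9) = 1.222
Residual b − A·x = (2.208, 9.237, 8.091); ∞-norm = 9.237

9.237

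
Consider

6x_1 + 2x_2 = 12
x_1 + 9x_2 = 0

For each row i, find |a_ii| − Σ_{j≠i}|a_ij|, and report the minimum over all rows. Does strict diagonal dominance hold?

row 1: |6| − (2) = 4
row 2: |9| − (1) = 8
minimum over rows = 4 → strictly diagonally dominant (convergence guaranteed)

4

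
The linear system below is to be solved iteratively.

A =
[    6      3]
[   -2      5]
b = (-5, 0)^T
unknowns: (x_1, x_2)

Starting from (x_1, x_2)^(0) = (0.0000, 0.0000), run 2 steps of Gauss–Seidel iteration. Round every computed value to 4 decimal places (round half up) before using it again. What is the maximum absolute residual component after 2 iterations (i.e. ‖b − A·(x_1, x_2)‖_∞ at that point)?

Iteration 1:
  x_1 = (-5 - (3)·0.0000) / (6) = -0.8333
  x_2 = (0 - (-2)·-0.8333) / (5) = -0.3333
Iteration 2:
  x_1 = (-5 - (3)·-0.3333) / (6) = -0.6667
  x_2 = (0 - (-2)·-0.6667) / (5) = -0.2667
Residual b − A·x = (-0.1997, 0.0001); ∞-norm = 0.1997

0.1997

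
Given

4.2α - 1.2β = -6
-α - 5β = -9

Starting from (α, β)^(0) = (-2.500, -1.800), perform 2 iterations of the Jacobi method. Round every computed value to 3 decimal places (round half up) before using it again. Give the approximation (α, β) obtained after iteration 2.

Iteration 1:
  α = (-6 - (-1.2)·-1.800) / (4.2) = -1.943
  β = (-9 - (-1)·-2.500) / (-5) = 2.300
Iteration 2:
  α = (-6 - (-1.2)·2.300) / (4.2) = -0.771
  β = (-9 - (-1)·-1.943) / (-5) = 2.189

(-0.771, 2.189)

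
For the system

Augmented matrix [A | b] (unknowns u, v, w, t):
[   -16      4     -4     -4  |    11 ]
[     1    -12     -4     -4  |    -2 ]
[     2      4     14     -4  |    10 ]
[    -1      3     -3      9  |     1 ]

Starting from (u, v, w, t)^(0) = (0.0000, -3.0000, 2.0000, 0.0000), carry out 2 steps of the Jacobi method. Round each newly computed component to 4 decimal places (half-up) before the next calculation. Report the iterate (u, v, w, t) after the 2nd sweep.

Iteration 1:
  u = (11 - (4)·-3.0000 - (-4)·2.0000 - (-4)·0.0000) / (-16) = -1.9375
  v = (-2 - (1)·0.0000 - (-4)·2.0000 - (-4)·0.0000) / (-12) = -0.5000
  w = (10 - (2)·0.0000 - (4)·-3.0000 - (-4)·0.0000) / (14) = 1.5714
  t = (1 - (-1)·0.0000 - (3)·-3.0000 - (-3)·2.0000) / (9) = 1.7778
Iteration 2:
  u = (11 - (4)·-0.5000 - (-4)·1.5714 - (-4)·1.7778) / (-16) = -1.6498
  v = (-2 - (1)·-1.9375 - (-4)·1.5714 - (-4)·1.7778) / (-12) = -1.1112
  w = (10 - (2)·-1.9375 - (4)·-0.5000 - (-4)·1.7778) / (14) = 1.6419
  t = (1 - (-1)·-1.9375 - (3)·-0.5000 - (-3)·1.5714) / (9) = 0.5863

(-1.6498, -1.1112, 1.6419, 0.5863)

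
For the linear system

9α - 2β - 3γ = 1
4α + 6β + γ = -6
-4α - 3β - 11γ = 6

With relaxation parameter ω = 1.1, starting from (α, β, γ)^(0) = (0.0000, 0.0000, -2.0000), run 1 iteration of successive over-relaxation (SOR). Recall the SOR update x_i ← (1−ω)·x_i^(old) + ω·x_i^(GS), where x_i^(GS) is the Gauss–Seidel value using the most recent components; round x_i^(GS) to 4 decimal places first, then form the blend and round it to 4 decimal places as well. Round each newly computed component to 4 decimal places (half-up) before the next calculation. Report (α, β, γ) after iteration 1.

Iteration 1:
  α: GS value = (1 - (-2)·0.0000 - (-3)·-2.0000) / (9) = -0.5556;  α ← (1−ω)·0.0000 + ω·-0.5556 = -0.6112
  β: GS value = (-6 - (4)·-0.6112 - (1)·-2.0000) / (6) = -0.2592;  β ← (1−ω)·0.0000 + ω·-0.2592 = -0.2851
  γ: GS value = (6 - (-4)·-0.6112 - (-3)·-0.2851) / (-11) = -0.2454;  γ ← (1−ω)·-2.0000 + ω·-0.2454 = -0.0699

(-0.6112, -0.2851, -0.0699)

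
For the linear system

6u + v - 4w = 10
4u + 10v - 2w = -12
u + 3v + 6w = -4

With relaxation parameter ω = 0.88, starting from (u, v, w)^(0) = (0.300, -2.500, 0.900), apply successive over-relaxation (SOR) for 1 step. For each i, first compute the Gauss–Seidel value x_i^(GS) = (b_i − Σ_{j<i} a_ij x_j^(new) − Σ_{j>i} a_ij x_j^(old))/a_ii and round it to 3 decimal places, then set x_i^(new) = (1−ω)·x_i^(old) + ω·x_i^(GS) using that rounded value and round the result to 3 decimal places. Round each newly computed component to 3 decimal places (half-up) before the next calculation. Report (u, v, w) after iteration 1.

Iteration 1:
  u: GS value = (10 - (1)·-2.500 - (-4)·0.900) / (6) = 2.683;  u ← (1−ω)·0.300 + ω·2.683 = 2.397
  v: GS value = (-12 - (4)·2.397 - (-2)·0.900) / (10) = -1.979;  v ← (1−ω)·-2.500 + ω·-1.979 = -2.042
  w: GS value = (-4 - (1)·2.397 - (3)·-2.042) / (6) = -0.045;  w ← (1−ω)·0.900 + ω·-0.045 = 0.068

(2.397, -2.042, 0.068)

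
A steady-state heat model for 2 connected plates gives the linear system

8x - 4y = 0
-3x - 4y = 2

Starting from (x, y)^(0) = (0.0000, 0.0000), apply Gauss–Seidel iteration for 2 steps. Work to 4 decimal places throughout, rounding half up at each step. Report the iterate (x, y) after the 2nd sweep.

Iteration 1:
  x = (0 - (-4)·0.0000) / (8) = 0.0000
  y = (2 - (-3)·0.0000) / (-4) = -0.5000
Iteration 2:
  x = (0 - (-4)·-0.5000) / (8) = -0.2500
  y = (2 - (-3)·-0.2500) / (-4) = -0.3125

(-0.2500, -0.3125)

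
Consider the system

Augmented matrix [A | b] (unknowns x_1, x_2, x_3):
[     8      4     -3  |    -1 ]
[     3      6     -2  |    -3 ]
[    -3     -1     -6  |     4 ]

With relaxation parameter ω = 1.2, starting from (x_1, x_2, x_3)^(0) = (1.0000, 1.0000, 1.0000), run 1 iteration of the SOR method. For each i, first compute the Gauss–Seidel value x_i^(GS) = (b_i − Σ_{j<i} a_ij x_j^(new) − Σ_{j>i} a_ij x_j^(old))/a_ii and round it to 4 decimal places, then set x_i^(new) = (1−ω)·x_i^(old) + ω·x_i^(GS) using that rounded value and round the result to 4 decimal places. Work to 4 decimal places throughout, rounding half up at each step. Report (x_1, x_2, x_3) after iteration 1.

Iteration 1:
  x_1: GS value = (-1 - (4)·1.0000 - (-3)·1.0000) / (8) = -0.2500;  x_1 ← (1−ω)·1.0000 + ω·-0.2500 = -0.5000
  x_2: GS value = (-3 - (3)·-0.5000 - (-2)·1.0000) / (6) = 0.0833;  x_2 ← (1−ω)·1.0000 + ω·0.0833 = -0.1000
  x_3: GS value = (4 - (-3)·-0.5000 - (-1)·-0.1000) / (-6) = -0.4000;  x_3 ← (1−ω)·1.0000 + ω·-0.4000 = -0.6800

(-0.5000, -0.1000, -0.6800)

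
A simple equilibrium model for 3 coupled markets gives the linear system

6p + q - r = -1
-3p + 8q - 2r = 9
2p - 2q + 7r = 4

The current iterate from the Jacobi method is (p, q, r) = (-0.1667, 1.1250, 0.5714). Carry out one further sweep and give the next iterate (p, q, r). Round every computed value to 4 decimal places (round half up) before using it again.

(-0.2589, 1.2053, 0.9405)

One sweep:
  p = (-1 - (1)·1.1250 - (-1)·0.5714) / (6) = -0.2589
  q = (9 - (-3)·-0.1667 - (-2)·0.5714) / (8) = 1.2053
  r = (4 - (2)·-0.1667 - (-2)·1.1250) / (7) = 0.9405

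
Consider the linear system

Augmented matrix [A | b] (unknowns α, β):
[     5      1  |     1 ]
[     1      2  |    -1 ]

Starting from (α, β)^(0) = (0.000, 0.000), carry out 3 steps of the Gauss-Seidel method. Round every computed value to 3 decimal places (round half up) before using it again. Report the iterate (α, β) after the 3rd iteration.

Iteration 1:
  α = (1 - (1)·0.000) / (5) = 0.200
  β = (-1 - (1)·0.200) / (2) = -0.600
Iteration 2:
  α = (1 - (1)·-0.600) / (5) = 0.320
  β = (-1 - (1)·0.320) / (2) = -0.660
Iteration 3:
  α = (1 - (1)·-0.660) / (5) = 0.332
  β = (-1 - (1)·0.332) / (2) = -0.666

(0.332, -0.666)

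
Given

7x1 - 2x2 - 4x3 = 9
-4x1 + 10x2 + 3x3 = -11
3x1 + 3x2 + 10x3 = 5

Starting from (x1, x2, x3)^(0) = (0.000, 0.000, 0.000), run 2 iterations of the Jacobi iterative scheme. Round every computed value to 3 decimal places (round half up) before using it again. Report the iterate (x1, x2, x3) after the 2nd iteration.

(1.257, -0.736, 0.444)

Iteration 1:
  x1 = (9 - (-2)·0.000 - (-4)·0.000) / (7) = 1.286
  x2 = (-11 - (-4)·0.000 - (3)·0.000) / (10) = -1.100
  x3 = (5 - (3)·0.000 - (3)·0.000) / (10) = 0.500
Iteration 2:
  x1 = (9 - (-2)·-1.100 - (-4)·0.500) / (7) = 1.257
  x2 = (-11 - (-4)·1.286 - (3)·0.500) / (10) = -0.736
  x3 = (5 - (3)·1.286 - (3)·-1.100) / (10) = 0.444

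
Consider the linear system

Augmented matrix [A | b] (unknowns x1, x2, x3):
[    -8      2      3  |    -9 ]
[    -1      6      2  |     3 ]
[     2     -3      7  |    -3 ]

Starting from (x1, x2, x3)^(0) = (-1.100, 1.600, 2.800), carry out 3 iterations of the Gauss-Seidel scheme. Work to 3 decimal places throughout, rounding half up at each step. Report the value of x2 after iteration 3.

Iteration 1:
  x1 = (-9 - (2)·1.600 - (3)·2.800) / (-8) = 2.575
  x2 = (3 - (-1)·2.575 - (2)·2.800) / (6) = -0.004
  x3 = (-3 - (2)·2.575 - (-3)·-0.004) / (7) = -1.166
Iteration 2:
  x1 = (-9 - (2)·-0.004 - (3)·-1.166) / (-8) = 0.687
  x2 = (3 - (-1)·0.687 - (2)·-1.166) / (6) = 1.003
  x3 = (-3 - (2)·0.687 - (-3)·1.003) / (7) = -0.195
Iteration 3:
  x1 = (-9 - (2)·1.003 - (3)·-0.195) / (-8) = 1.303
  x2 = (3 - (-1)·1.303 - (2)·-0.195) / (6) = 0.782
  x3 = (-3 - (2)·1.303 - (-3)·0.782) / (7) = -0.466

0.782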